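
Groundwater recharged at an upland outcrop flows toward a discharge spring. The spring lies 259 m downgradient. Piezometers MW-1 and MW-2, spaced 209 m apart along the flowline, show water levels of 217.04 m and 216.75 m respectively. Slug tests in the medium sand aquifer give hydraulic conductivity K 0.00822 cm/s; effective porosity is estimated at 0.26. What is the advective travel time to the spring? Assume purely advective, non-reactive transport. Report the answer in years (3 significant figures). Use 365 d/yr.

Hydraulic gradient i = (217.04 − 216.75) / 209 = 0.29 / 209 = 0.001388
K = 0.00822 cm/s × 864 = 7.102 m/d
q = Ki = 7.102 × 0.001388 = 0.009855 m/d
v = Ki/n = 7.102·0.001388/0.26 = 0.03790 m/d
t = L / v = 259 / 0.03790 = 6833 d
   = 6833 / 365 = 18.7 yr

18.7 years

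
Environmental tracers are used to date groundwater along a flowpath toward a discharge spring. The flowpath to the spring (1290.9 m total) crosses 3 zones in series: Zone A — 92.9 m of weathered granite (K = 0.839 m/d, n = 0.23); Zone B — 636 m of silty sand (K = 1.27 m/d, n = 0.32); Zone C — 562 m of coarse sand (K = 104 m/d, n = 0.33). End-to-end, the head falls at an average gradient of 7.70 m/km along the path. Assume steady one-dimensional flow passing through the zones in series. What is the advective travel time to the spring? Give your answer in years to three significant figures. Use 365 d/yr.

Steady 1-D flow in series ⇒ the Darcy flux q is identical in every zone and the zone head losses add (resistances L/K in series).
Σ(L/K) = 92.9/0.839 + 636/1.27 + 562/104 = 110.7 + 500.8 + 5.404 = 616.9 d
K_eq = L_total / Σ(L/K) = 1290.9 / 616.9 = 2.092 m/d
q = K_eq · i = 2.092 × 0.0077 = 0.01611 m/d (same in every zone)
Zone A: v = q/n = 0.01611/0.23 = 0.07005 m/d → t_A = 92.9/0.07005 = 1326 d
Zone B: v = q/n = 0.01611/0.32 = 0.05035 m/d → t_B = 636/0.05035 = 12630 d
Zone C: v = q/n = 0.01611/0.33 = 0.04882 m/d → t_C = 562/0.04882 = 11510 d
Total t = 1326 + 12630 + 11510 = 25470 d
   = 25470 / 365 = 69.8 yr

69.8 years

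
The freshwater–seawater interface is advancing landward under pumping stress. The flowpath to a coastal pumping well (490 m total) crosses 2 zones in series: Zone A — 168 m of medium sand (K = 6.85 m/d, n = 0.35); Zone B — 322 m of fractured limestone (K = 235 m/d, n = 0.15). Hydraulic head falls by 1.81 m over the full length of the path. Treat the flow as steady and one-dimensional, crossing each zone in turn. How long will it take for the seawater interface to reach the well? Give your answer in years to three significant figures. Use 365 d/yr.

Steady 1-D flow in series ⇒ the Darcy flux q is identical in every zone and the zone head losses add (resistances L/K in series).
Σ(L/K) = 168/6.85 + 322/235 = 24.53 + 1.370 = 25.90 d
q = ΔH / Σ(L/K) = 1.81 / 25.90 = 0.06990 m/d (same in every zone)
Zone A: v = q/n = 0.06990/0.35 = 0.1997 m/d → t_A = 168/0.1997 = 841.3 d
Zone B: v = q/n = 0.06990/0.15 = 0.4660 m/d → t_B = 322/0.4660 = 691.0 d
Total t = 841.3 + 691.0 = 1532 d
   = 1532 / 365 = 4.20 yr

4.20 years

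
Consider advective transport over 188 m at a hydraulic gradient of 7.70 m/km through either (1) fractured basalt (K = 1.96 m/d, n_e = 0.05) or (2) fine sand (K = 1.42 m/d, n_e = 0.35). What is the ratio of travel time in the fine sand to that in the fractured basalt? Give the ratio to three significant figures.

9.66

Unit 1 (fractured basalt): v = 1.96×0.0077/0.05 = 0.3018 m/d, t = 188/0.3018 = 622.8 d
Unit 2 (fine sand): v = 1.42×0.0077/0.35 = 0.03124 m/d, t = 188/0.03124 = 6018 d
t(fine sand) / t(fractured basalt) = 6018/622.8 = 9.66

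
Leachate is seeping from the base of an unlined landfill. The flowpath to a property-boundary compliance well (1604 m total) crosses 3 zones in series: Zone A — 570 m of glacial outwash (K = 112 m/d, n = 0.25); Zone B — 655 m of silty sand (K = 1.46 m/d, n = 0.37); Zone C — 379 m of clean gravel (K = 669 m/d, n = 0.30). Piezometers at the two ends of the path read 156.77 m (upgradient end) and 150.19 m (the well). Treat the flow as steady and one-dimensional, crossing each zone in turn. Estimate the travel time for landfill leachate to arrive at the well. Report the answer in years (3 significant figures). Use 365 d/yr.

94.3 years

Total head drop ΔH = 156.77 − 150.19 = 6.58 m
Steady 1-D flow in series ⇒ the Darcy flux q is identical in every zone and the zone head losses add (resistances L/K in series).
Σ(L/K) = 570/112 + 655/1.46 + 379/669 = 5.089 + 448.6 + 0.5665 = 454.3 d
q = ΔH / Σ(L/K) = 6.58 / 454.3 = 0.01448 m/d (same in every zone)
Zone A: v = q/n = 0.01448/0.25 = 0.05794 m/d → t_A = 570/0.05794 = 9838 d
Zone B: v = q/n = 0.01448/0.37 = 0.03915 m/d → t_B = 655/0.03915 = 16730 d
Zone C: v = q/n = 0.01448/0.30 = 0.04828 m/d → t_C = 379/0.04828 = 7850 d
Total t = 9838 + 16730 + 7850 = 34420 d
   = 34420 / 365 = 94.3 yr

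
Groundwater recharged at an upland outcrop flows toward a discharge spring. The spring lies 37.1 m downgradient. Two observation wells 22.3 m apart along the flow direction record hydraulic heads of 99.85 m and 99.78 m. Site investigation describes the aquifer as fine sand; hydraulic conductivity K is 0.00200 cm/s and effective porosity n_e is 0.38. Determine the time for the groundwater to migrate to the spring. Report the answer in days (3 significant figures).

Hydraulic gradient i = (99.85 − 99.78) / 22.3 = 0.07 / 22.3 = 0.003139
K = 0.00200 cm/s × 864 = 1.728 m/d
q = Ki = 1.728 × 0.003139 = 0.005424 m/d
Seepage velocity v = q / n = 0.005424 / 0.38 = 0.01427 m/d
t = L / v = 37.1 / 0.01427 = 2599 d

2600 days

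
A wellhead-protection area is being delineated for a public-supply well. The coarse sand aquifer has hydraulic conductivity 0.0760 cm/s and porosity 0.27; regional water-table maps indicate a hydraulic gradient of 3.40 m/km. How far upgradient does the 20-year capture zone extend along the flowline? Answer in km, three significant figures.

6.04 km

K = 0.0760 cm/s × 864 = 65.66 m/d
Darcy flux q = K·i = 65.66 × 0.0034 = 0.2233 m/d
Seepage velocity v = q / n = 0.2233 / 0.27 = 0.8269 m/d
T = 20 yr × 365 = 7300 d
L = v × T = 0.8269 × 7300 = 6036 m
   = 6.04 km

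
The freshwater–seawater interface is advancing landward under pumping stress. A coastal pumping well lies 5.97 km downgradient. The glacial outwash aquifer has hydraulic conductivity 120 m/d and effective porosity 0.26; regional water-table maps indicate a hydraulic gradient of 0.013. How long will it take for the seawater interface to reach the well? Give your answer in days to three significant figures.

q = Ki = 120 × 0.013 = 1.560 m/d
v_s = q/n_e = 1.560/0.26 = 6.000 m/d
L = 5.97 km = 5970 m
t = L / v = 5970 / 6.000 = 995.0 d

995 days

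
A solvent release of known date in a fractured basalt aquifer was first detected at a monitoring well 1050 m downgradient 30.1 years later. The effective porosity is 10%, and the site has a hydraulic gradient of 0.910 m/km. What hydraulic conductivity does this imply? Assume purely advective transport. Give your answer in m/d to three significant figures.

10.5 m/d

t = 30.1 years = 10990 d
v = L / t = 1050 / 10990 = 0.09557 m/d
K = v · n / i = 0.09557 × 0.10 / 9.1e-4 = 10.5 m/d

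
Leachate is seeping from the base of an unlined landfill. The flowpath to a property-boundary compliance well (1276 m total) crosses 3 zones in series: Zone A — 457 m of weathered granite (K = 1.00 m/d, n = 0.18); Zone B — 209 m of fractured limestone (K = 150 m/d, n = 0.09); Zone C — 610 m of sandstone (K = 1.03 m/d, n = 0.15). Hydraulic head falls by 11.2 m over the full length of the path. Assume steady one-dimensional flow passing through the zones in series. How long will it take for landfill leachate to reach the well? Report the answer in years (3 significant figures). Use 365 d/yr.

49.5 years

Steady 1-D flow in series ⇒ the Darcy flux q is identical in every zone and the zone head losses add (resistances L/K in series).
Σ(L/K) = 457/1.00 + 209/150 + 610/1.03 = 457.0 + 1.393 + 592.2 = 1051 d
q = ΔH / Σ(L/K) = 11.2 / 1051 = 0.01066 m/d (same in every zone)
Zone A: v = q/n = 0.01066/0.18 = 0.05922 m/d → t_A = 457/0.05922 = 7716 d
Zone B: v = q/n = 0.01066/0.09 = 0.1184 m/d → t_B = 209/0.1184 = 1764 d
Zone C: v = q/n = 0.01066/0.15 = 0.07107 m/d → t_C = 610/0.07107 = 8583 d
Total t = 7716 + 1764 + 8583 = 18060 d
   = 18060 / 365 = 49.5 yr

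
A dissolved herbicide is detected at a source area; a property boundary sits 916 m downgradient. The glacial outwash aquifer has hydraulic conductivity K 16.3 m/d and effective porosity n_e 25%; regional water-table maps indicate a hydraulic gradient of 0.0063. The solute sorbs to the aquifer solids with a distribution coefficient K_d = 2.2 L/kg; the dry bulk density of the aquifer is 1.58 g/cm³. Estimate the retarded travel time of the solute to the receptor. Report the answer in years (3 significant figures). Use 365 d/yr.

q = Ki = 16.3 × 0.0063 = 0.1027 m/d
v = Ki/n = 16.3·0.0063/0.25 = 0.4108 m/d
Retardation R = 1 + ρ_b·K_d/n = 1 + 1.58×2.2/0.25 = 14.90
Contaminant velocity v_c = v/R = 0.4108/14.90 = 0.02756 m/d
t = L/v_c = 916/0.02756 = 33240 d
   = 33240/365 = 91.1 yr

91.1 years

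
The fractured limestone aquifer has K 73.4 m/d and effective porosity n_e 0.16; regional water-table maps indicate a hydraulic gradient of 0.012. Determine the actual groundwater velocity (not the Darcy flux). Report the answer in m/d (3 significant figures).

Darcy flux q = K·i = 73.4 × 0.012 = 0.8808 m/d
Seepage velocity v = q / n = 0.8808 / 0.16 = 5.505 m/d

5.51 m/d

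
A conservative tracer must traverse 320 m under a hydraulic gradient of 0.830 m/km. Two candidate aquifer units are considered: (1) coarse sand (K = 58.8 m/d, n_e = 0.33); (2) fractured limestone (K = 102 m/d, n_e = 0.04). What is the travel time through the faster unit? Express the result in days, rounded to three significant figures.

Unit 1 (coarse sand): v = 58.8×8.3e-4/0.33 = 0.1479 m/d, t = 320/0.1479 = 2164 d
Unit 2 (fractured limestone): v = 102×8.3e-4/0.04 = 2.117 m/d, t = 320/2.117 = 151.2 d
Faster unit: t = 151 d

151 days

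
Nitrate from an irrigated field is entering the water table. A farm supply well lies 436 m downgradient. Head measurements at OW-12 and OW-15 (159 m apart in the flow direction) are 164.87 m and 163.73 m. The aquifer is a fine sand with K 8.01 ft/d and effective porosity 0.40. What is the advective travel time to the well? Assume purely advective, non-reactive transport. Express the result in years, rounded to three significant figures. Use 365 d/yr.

27.3 years

Hydraulic gradient i = (164.87 − 163.73) / 159 = 1.14 / 159 = 0.007170
K = 8.01 ft/d × 0.3048 = 2.441 m/d
Specific discharge q = 2.441 × 0.007170 = 0.01750 m/d
v_s = q/n_e = 0.01750/0.40 = 0.04376 m/d
t = L / v = 436 / 0.04376 = 9963 d
   = 9963 / 365 = 27.3 yr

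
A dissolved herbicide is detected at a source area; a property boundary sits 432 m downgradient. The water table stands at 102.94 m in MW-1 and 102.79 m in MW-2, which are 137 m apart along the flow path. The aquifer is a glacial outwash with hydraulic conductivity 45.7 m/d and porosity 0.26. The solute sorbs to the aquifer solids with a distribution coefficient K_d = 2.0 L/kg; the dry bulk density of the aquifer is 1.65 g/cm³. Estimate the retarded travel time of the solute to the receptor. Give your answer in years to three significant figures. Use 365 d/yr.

Hydraulic gradient i = (102.94 − 102.79) / 137 = 0.15 / 137 = 0.001095
Specific discharge q = 45.7 × 0.001095 = 0.05004 m/d
Seepage velocity v = q / n = 0.05004 / 0.26 = 0.1924 m/d
Retardation R = 1 + ρ_b·K_d/n = 1 + 1.65×2.0/0.26 = 13.69
Contaminant velocity v_c = v/R = 0.1924/13.69 = 0.01406 m/d
t = L/v_c = 432/0.01406 = 30740 d
   = 30740/365 = 84.2 yr

84.2 years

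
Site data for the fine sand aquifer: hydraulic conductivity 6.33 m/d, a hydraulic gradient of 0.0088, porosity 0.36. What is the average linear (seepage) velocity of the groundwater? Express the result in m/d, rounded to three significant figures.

Darcy flux q = K·i = 6.33 × 0.0088 = 0.05570 m/d
v = Ki/n = 6.33·0.0088/0.36 = 0.1547 m/d

0.155 m/d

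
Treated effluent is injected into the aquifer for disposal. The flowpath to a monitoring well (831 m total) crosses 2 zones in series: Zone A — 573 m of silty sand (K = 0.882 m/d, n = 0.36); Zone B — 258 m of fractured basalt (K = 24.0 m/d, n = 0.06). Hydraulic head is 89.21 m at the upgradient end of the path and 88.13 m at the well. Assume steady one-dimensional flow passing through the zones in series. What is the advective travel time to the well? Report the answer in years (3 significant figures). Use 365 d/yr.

Total head drop ΔH = 89.21 − 88.13 = 1.08 m
Continuity: the same q passes through each zone, so ΔH = q·Σ(L_j/K_j) — the zones act as resistances in series.
Σ(L/K) = 573/0.882 + 258/24.0 = 649.7 + 10.75 = 660.4 d
q = ΔH / Σ(L/K) = 1.08 / 660.4 = 0.001635 m/d (same in every zone)
Zone A: v = q/n = 0.001635/0.36 = 0.004543 m/d → t_A = 573/0.004543 = 126100 d
Zone B: v = q/n = 0.001635/0.06 = 0.02726 m/d → t_B = 258/0.02726 = 9466 d
Total t = 126100 + 9466 = 135600 d
   = 135600 / 365 = 372 yr

372 years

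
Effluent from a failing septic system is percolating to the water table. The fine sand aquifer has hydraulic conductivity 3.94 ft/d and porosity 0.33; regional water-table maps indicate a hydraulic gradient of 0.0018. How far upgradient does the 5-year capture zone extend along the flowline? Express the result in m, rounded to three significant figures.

12.0 m

K = 3.94 ft/d × 0.3048 = 1.201 m/d
Darcy flux q = K·i = 1.201 × 0.0018 = 0.002162 m/d
v_s = q/n_e = 0.002162/0.33 = 0.006550 m/d
T = 5 yr × 365 = 1825 d
L = v × T = 0.006550 × 1825 = 11.95 m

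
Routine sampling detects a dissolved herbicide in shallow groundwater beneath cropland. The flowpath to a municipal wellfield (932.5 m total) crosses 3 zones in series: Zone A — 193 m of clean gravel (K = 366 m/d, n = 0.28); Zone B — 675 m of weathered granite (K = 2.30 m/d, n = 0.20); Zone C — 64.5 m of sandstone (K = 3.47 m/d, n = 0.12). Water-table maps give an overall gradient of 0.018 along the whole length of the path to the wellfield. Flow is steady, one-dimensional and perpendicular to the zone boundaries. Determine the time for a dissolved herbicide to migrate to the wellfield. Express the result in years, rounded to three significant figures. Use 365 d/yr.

10.0 years

Steady 1-D flow in series ⇒ the Darcy flux q is identical in every zone and the zone head losses add (resistances L/K in series).
Σ(L/K) = 193/366 + 675/2.30 + 64.5/3.47 = 0.5273 + 293.5 + 18.59 = 312.6 d
K_eq = L_total / Σ(L/K) = 932.5 / 312.6 = 2.983 m/d
q = K_eq · i = 2.983 × 0.018 = 0.05370 m/d (same in every zone)
Zone A: v = q/n = 0.05370/0.28 = 0.1918 m/d → t_A = 193/0.1918 = 1006 d
Zone B: v = q/n = 0.05370/0.20 = 0.2685 m/d → t_B = 675/0.2685 = 2514 d
Zone C: v = q/n = 0.05370/0.12 = 0.4475 m/d → t_C = 64.5/0.4475 = 144.1 d
Total t = 1006 + 2514 + 144.1 = 3665 d
   = 3665 / 365 = 10.0 yr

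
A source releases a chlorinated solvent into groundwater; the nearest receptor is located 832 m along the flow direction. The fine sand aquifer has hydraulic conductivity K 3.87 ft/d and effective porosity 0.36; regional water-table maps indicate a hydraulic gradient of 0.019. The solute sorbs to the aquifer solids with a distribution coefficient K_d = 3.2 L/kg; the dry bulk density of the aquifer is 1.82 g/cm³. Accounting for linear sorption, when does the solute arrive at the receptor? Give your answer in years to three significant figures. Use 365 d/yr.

K = 3.87 ft/d × 0.3048 = 1.180 m/d
Specific discharge q = 1.180 × 0.019 = 0.02241 m/d
Seepage velocity v = q / n = 0.02241 / 0.36 = 0.06226 m/d
Retardation R = 1 + ρ_b·K_d/n = 1 + 1.82×3.2/0.36 = 17.18
Contaminant velocity v_c = v/R = 0.06226/17.18 = 0.003624 m/d
t = L/v_c = 832/0.003624 = 229600 d
   = 229600/365 = 629 yr

629 years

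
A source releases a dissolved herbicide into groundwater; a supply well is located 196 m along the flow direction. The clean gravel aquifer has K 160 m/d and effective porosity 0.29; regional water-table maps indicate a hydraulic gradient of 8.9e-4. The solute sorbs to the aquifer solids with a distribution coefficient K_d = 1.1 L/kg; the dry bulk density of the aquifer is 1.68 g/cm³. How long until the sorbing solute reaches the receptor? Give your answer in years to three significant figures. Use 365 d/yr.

Specific discharge q = 160 × 8.9e-4 = 0.1424 m/d
v_s = q/n_e = 0.1424/0.29 = 0.4910 m/d
Retardation R = 1 + ρ_b·K_d/n = 1 + 1.68×1.1/0.29 = 7.372
Contaminant velocity v_c = v/R = 0.4910/7.372 = 0.06660 m/d
t = L/v_c = 196/0.06660 = 2943 d
   = 2943/365 = 8.06 yr

8.06 years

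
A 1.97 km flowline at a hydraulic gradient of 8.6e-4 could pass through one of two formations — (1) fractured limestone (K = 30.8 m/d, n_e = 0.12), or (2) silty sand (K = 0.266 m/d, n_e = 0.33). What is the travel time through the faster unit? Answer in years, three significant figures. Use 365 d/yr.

Unit 1 (fractured limestone): v = 30.8×8.6e-4/0.12 = 0.2207 m/d, t = 1970/0.2207 = 8925 d
Unit 2 (silty sand): v = 0.266×8.6e-4/0.33 = 6.932e-4 m/d, t = 1970/6.932e-4 = 2.842e6 d
Faster: 8925 d / 365 = 24.5 yr

24.5 years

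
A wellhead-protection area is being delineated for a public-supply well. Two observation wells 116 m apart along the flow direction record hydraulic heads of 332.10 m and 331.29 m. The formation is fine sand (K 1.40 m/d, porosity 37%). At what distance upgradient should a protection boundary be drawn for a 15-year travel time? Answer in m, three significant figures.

145 m

Hydraulic gradient i = (332.10 − 331.29) / 116 = 0.81 / 116 = 0.006983
Darcy flux q = K·i = 1.40 × 0.006983 = 0.009776 m/d
Seepage velocity v = q / n = 0.009776 / 0.37 = 0.02642 m/d
T = 15 yr × 365 = 5475 d
L = v × T = 0.02642 × 5475 = 144.7 m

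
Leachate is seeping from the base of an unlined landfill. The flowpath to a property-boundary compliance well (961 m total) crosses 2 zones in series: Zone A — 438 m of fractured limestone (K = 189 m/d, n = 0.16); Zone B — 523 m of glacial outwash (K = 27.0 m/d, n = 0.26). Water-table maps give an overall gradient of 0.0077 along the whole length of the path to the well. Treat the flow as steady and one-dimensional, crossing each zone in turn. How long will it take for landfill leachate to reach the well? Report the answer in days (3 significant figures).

Continuity: the same q passes through each zone, so ΔH = q·Σ(L_j/K_j) — the zones act as resistances in series.
Σ(L/K) = 438/189 + 523/27.0 = 2.317 + 19.37 = 21.69 d
K_eq = L_total / Σ(L/K) = 961 / 21.69 = 44.31 m/d
q = K_eq · i = 44.31 × 0.0077 = 0.3412 m/d (same in every zone)
Zone A: v = q/n = 0.3412/0.16 = 2.132 m/d → t_A = 438/2.132 = 205.4 d
Zone B: v = q/n = 0.3412/0.26 = 1.312 m/d → t_B = 523/1.312 = 398.5 d
Total t = 205.4 + 398.5 = 603.9 d

604 days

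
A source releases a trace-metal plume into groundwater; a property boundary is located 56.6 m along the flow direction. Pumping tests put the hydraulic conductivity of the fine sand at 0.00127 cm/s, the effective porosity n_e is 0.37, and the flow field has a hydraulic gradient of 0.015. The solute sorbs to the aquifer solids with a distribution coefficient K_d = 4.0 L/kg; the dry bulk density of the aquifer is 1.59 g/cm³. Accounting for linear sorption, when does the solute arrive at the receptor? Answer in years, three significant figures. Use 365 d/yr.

63.4 years

K = 0.00127 cm/s × 864 = 1.097 m/d
q = Ki = 1.097 × 0.015 = 0.01646 m/d
v = Ki/n = 1.097·0.015/0.37 = 0.04448 m/d
Retardation R = 1 + ρ_b·K_d/n = 1 + 1.59×4.0/0.37 = 18.19
Contaminant velocity v_c = v/R = 0.04448/18.19 = 0.002446 m/d
t = L/v_c = 56.6/0.002446 = 23140 d
   = 23140/365 = 63.4 yr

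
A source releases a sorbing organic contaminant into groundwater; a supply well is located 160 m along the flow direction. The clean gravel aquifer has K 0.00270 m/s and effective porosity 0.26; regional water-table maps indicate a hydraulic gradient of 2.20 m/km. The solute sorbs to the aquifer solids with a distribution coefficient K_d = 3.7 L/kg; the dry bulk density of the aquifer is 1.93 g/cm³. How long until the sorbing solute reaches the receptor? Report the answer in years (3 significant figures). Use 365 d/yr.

6.32 years

K = 0.00270 m/s × 86400 s/d = 233.3 m/d
Specific discharge q = 233.3 × 0.0022 = 0.5132 m/d
v = Ki/n = 233.3·0.0022/0.26 = 1.974 m/d
Retardation R = 1 + ρ_b·K_d/n = 1 + 1.93×3.7/0.26 = 28.47
Contaminant velocity v_c = v/R = 1.974/28.47 = 0.06934 m/d
t = L/v_c = 160/0.06934 = 2307 d
   = 2307/365 = 6.32 yr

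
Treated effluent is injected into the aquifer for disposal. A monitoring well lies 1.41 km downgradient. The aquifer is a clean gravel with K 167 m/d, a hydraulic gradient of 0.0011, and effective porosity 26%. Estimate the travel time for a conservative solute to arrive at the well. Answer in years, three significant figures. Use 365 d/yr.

Darcy flux q = K·i = 167 × 0.0011 = 0.1837 m/d
v = Ki/n = 167·0.0011/0.26 = 0.7065 m/d
L = 1.41 km = 1410 m
t = L / v = 1410 / 0.7065 = 1996 d
   = 1996 / 365 = 5.47 yr

5.47 years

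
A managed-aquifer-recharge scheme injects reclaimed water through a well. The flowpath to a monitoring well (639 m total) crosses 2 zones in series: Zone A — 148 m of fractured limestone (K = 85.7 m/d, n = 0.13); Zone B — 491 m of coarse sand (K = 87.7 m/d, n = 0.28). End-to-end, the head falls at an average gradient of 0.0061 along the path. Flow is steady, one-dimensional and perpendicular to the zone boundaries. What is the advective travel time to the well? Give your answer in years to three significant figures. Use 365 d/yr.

For zones in series the flux q is common to all zones; the equivalent conductivity is the harmonic (thickness-weighted) mean, K_eq = L_total / Σ(L_j/K_j).
Σ(L/K) = 148/85.7 + 491/87.7 = 1.727 + 5.599 = 7.326 d
K_eq = L_total / Σ(L/K) = 639 / 7.326 = 87.23 m/d
q = K_eq · i = 87.23 × 0.0061 = 0.5321 m/d (same in every zone)
Zone A: v = q/n = 0.5321/0.13 = 4.093 m/d → t_A = 148/4.093 = 36.16 d
Zone B: v = q/n = 0.5321/0.28 = 1.900 m/d → t_B = 491/1.900 = 258.4 d
Total t = 36.16 + 258.4 = 294.5 d
   = 294.5 / 365 = 0.807 yr

0.807 years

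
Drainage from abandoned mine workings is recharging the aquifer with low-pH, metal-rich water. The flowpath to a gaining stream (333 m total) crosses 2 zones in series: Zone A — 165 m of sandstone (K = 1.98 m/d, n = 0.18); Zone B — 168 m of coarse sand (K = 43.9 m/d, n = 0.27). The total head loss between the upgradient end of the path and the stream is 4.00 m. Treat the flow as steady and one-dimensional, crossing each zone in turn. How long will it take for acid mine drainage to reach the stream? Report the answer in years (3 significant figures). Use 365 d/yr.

4.48 years

Continuity: the same q passes through each zone, so ΔH = q·Σ(L_j/K_j) — the zones act as resistances in series.
Σ(L/K) = 165/1.98 + 168/43.9 = 83.33 + 3.827 = 87.16 d
q = ΔH / Σ(L/K) = 4.00 / 87.16 = 0.04589 m/d (same in every zone)
Zone A: v = q/n = 0.04589/0.18 = 0.2550 m/d → t_A = 165/0.2550 = 647.2 d
Zone B: v = q/n = 0.04589/0.27 = 0.1700 m/d → t_B = 168/0.1700 = 988.4 d
Total t = 647.2 + 988.4 = 1636 d
   = 1636 / 365 = 4.48 yr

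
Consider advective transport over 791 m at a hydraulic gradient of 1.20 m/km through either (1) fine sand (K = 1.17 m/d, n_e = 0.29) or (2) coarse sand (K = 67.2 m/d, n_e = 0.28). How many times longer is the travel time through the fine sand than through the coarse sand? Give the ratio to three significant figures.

Unit 1 (fine sand): v = 1.17×0.0012/0.29 = 0.004841 m/d, t = 791/0.004841 = 163400 d
Unit 2 (coarse sand): v = 67.2×0.0012/0.28 = 0.2880 m/d, t = 791/0.2880 = 2747 d
t(fine sand) / t(coarse sand) = 163400/2747 = 59.5

59.5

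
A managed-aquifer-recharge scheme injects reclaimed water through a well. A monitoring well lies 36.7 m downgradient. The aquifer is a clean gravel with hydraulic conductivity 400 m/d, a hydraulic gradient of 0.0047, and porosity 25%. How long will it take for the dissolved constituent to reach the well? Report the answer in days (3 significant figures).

4.88 days

q = Ki = 400 × 0.0047 = 1.880 m/d
Seepage velocity v = q / n = 1.880 / 0.25 = 7.520 m/d
t = L / v = 36.7 / 7.520 = 4.880 d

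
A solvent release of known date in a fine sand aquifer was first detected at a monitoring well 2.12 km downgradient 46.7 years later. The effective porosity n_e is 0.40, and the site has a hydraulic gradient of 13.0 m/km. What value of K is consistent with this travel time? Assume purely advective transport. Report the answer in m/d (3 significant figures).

t = 46.7 years = 17050 d
L = 2.12 km = 2120 m
v = L / t = 2120 / 17050 = 0.1244 m/d
K = v · n / i = 0.1244 × 0.40 / 0.013 = 3.83 m/d

3.83 m/d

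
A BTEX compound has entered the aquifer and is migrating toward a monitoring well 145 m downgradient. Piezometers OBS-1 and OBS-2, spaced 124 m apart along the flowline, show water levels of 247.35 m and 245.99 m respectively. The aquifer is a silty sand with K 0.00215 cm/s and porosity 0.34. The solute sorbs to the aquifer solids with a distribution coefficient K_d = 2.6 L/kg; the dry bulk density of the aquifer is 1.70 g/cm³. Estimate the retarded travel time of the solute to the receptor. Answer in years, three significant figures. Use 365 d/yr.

92.8 years

Hydraulic gradient i = (247.35 − 245.99) / 124 = 1.36 / 124 = 0.01097
K = 0.00215 cm/s × 864 = 1.858 m/d
Darcy flux q = K·i = 1.858 × 0.01097 = 0.02037 m/d
v = Ki/n = 1.858·0.01097/0.34 = 0.05992 m/d
Retardation R = 1 + ρ_b·K_d/n = 1 + 1.70×2.6/0.34 = 14.00
Contaminant velocity v_c = v/R = 0.05992/14.00 = 0.004280 m/d
t = L/v_c = 145/0.004280 = 33880 d
   = 33880/365 = 92.8 yr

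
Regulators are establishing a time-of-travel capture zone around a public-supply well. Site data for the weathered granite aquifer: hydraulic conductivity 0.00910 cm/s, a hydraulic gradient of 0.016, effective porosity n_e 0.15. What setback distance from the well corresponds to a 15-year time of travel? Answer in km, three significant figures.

K = 0.00910 cm/s × 864 = 7.862 m/d
Specific discharge q = 7.862 × 0.016 = 0.1258 m/d
v = Ki/n = 7.862·0.016/0.15 = 0.8387 m/d
T = 15 yr × 365 = 5475 d
L = v × T = 0.8387 × 5475 = 4592 m
   = 4.59 km

4.59 km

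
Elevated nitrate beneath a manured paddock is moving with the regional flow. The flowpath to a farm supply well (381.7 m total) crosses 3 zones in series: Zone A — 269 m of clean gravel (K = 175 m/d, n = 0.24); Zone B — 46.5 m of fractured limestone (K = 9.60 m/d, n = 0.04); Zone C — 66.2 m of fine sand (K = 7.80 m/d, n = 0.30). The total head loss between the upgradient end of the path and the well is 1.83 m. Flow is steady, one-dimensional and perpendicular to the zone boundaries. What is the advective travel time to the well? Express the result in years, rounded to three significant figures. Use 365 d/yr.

1.92 years

Continuity: the same q passes through each zone, so ΔH = q·Σ(L_j/K_j) — the zones act as resistances in series.
Σ(L/K) = 269/175 + 46.5/9.60 + 66.2/7.80 = 1.537 + 4.844 + 8.487 = 14.87 d
q = ΔH / Σ(L/K) = 1.83 / 14.87 = 0.1231 m/d (same in every zone)
Zone A: v = q/n = 0.1231/0.24 = 0.5128 m/d → t_A = 269/0.5128 = 524.5 d
Zone B: v = q/n = 0.1231/0.04 = 3.077 m/d → t_B = 46.5/3.077 = 15.11 d
Zone C: v = q/n = 0.1231/0.30 = 0.4103 m/d → t_C = 66.2/0.4103 = 161.4 d
Total t = 524.5 + 15.11 + 161.4 = 701.0 d
   = 701.0 / 365 = 1.92 yr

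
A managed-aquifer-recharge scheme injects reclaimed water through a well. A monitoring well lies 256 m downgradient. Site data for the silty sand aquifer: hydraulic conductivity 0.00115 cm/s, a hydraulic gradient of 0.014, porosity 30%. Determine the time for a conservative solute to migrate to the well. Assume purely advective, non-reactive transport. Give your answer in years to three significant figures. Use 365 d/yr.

15.1 years

K = 0.00115 cm/s × 864 = 0.9936 m/d
Darcy flux q = K·i = 0.9936 × 0.014 = 0.01391 m/d
Average linear velocity = 0.01391 / 0.30 = 0.04637 m/d
t = L / v = 256 / 0.04637 = 5521 d
   = 5521 / 365 = 15.1 yr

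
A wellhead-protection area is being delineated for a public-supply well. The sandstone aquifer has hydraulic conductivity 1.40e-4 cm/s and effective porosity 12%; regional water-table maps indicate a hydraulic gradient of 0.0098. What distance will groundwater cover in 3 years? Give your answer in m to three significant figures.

10.8 m

K = 1.40e-4 cm/s × 864 = 0.1210 m/d
Specific discharge q = 0.1210 × 0.0098 = 0.001185 m/d
v = Ki/n = 0.1210·0.0098/0.12 = 0.009878 m/d
T = 3 yr × 365 = 1095 d
L = v × T = 0.009878 × 1095 = 10.82 m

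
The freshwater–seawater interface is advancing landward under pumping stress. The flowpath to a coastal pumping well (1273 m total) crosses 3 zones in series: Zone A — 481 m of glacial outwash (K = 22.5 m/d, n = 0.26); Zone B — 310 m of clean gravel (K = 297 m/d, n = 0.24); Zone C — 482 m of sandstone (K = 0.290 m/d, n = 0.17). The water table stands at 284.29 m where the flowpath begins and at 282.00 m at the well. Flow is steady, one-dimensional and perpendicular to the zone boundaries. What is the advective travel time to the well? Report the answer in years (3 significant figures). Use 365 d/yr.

567 years

Total head drop ΔH = 284.29 − 282.00 = 2.29 m
Continuity: the same q passes through each zone, so ΔH = q·Σ(L_j/K_j) — the zones act as resistances in series.
Σ(L/K) = 481/22.5 + 310/297 + 482/0.290 = 21.38 + 1.044 + 1662 = 1684 d
q = ΔH / Σ(L/K) = 2.29 / 1684 = 0.001359 m/d (same in every zone)
Zone A: v = q/n = 0.001359/0.26 = 0.005229 m/d → t_A = 481/0.005229 = 91990 d
Zone B: v = q/n = 0.001359/0.24 = 0.005664 m/d → t_B = 310/0.005664 = 54730 d
Zone C: v = q/n = 0.001359/0.17 = 0.007997 m/d → t_C = 482/0.007997 = 60270 d
Total t = 91990 + 54730 + 60270 = 207000 d
   = 207000 / 365 = 567 yr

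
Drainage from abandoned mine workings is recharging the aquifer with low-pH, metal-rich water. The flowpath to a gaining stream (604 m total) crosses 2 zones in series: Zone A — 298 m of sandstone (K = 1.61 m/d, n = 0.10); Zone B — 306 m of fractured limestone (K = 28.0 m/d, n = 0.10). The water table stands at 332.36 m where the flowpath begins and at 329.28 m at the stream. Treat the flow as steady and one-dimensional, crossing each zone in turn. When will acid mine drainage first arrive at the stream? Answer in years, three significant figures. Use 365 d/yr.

10.5 years

Total head drop ΔH = 332.36 − 329.28 = 3.08 m
Steady 1-D flow in series ⇒ the Darcy flux q is identical in every zone and the zone head losses add (resistances L/K in series).
Σ(L/K) = 298/1.61 + 306/28.0 = 185.1 + 10.93 = 196.0 d
q = ΔH / Σ(L/K) = 3.08 / 196.0 = 0.01571 m/d (same in every zone)
Zone A: v = q/n = 0.01571/0.10 = 0.1571 m/d → t_A = 298/0.1571 = 1897 d
Zone B: v = q/n = 0.01571/0.10 = 0.1571 m/d → t_B = 306/0.1571 = 1947 d
Total t = 1897 + 1947 = 3844 d
   = 3844 / 365 = 10.5 yr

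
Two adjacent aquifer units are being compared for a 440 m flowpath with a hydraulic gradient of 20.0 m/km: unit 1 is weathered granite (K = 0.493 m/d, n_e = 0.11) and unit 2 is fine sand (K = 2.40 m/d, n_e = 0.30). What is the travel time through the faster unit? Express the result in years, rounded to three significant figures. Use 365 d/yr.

7.53 years

Unit 1 (weathered granite): v = 0.493×0.020/0.11 = 0.08964 m/d, t = 440/0.08964 = 4909 d
Unit 2 (fine sand): v = 2.40×0.020/0.30 = 0.1600 m/d, t = 440/0.1600 = 2750 d
Faster: 2750 d / 365 = 7.53 yr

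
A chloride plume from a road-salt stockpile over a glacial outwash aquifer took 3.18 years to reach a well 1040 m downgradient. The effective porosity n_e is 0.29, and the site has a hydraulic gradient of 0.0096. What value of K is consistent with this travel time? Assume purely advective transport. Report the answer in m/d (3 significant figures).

27.1 m/d

t = 3.18 years = 1161 d
v = L / t = 1040 / 1161 = 0.8960 m/d
K = v · n / i = 0.8960 × 0.29 / 0.0096 = 27.1 m/d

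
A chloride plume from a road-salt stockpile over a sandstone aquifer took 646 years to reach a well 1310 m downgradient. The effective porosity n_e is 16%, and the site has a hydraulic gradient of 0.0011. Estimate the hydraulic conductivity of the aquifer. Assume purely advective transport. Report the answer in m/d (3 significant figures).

0.808 m/d

t = 646 years = 235800 d
v = L / t = 1310 / 235800 = 0.005556 m/d
K = v · n / i = 0.005556 × 0.16 / 0.0011 = 0.808 m/d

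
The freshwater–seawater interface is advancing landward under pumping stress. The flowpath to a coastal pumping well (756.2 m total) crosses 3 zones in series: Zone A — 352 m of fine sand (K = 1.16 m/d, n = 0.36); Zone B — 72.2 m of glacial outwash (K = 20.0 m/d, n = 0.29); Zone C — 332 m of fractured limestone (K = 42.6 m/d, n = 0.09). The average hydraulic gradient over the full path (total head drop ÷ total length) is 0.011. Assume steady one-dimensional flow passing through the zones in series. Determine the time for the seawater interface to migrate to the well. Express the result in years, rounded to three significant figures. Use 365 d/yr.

Steady 1-D flow in series ⇒ the Darcy flux q is identical in every zone and the zone head losses add (resistances L/K in series).
Σ(L/K) = 352/1.16 + 72.2/20.0 + 332/42.6 = 303.4 + 3.610 + 7.793 = 314.9 d
K_eq = L_total / Σ(L/K) = 756.2 / 314.9 = 2.402 m/d
q = K_eq · i = 2.402 × 0.011 = 0.02642 m/d (same in every zone)
Zone A: v = q/n = 0.02642/0.36 = 0.07339 m/d → t_A = 352/0.07339 = 4796 d
Zone B: v = q/n = 0.02642/0.29 = 0.09110 m/d → t_B = 72.2/0.09110 = 792.5 d
Zone C: v = q/n = 0.02642/0.09 = 0.2935 m/d → t_C = 332/0.2935 = 1131 d
Total t = 4796 + 792.5 + 1131 = 6720 d
   = 6720 / 365 = 18.4 yr

18.4 years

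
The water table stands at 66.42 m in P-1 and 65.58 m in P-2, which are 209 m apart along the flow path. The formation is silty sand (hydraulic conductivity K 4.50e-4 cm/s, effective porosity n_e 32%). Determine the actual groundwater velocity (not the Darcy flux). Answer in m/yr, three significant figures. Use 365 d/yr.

Hydraulic gradient i = (66.42 − 65.58) / 209 = 0.84 / 209 = 0.004019
K = 4.50e-4 cm/s × 864 = 0.3888 m/d
Darcy flux q = K·i = 0.3888 × 0.004019 = 0.001563 m/d
v_s = q/n_e = 0.001563/0.32 = 0.004883 m/d
   = 0.004883 × 365 = 1.78 m/yr

1.78 m/yr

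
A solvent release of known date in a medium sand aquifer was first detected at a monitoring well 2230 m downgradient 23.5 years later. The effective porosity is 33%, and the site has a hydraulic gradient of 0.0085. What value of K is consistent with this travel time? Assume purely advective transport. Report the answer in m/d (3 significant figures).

10.1 m/d

t = 23.5 years = 8578 d
v = L / t = 2230 / 8578 = 0.2600 m/d
K = v · n / i = 0.2600 × 0.33 / 0.0085 = 10.1 m/d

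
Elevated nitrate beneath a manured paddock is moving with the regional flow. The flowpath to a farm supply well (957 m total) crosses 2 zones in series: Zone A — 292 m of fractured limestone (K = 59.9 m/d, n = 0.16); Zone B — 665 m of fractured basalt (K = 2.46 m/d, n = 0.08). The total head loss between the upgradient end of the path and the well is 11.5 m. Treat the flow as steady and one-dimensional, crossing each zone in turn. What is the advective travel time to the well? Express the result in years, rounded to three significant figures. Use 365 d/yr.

6.55 years

Steady 1-D flow in series ⇒ the Darcy flux q is identical in every zone and the zone head losses add (resistances L/K in series).
Σ(L/K) = 292/59.9 + 665/2.46 = 4.875 + 270.3 = 275.2 d
q = ΔH / Σ(L/K) = 11.5 / 275.2 = 0.04179 m/d (same in every zone)
Zone A: v = q/n = 0.04179/0.16 = 0.2612 m/d → t_A = 292/0.2612 = 1118 d
Zone B: v = q/n = 0.04179/0.08 = 0.5223 m/d → t_B = 665/0.5223 = 1273 d
Total t = 1118 + 1273 = 2391 d
   = 2391 / 365 = 6.55 yr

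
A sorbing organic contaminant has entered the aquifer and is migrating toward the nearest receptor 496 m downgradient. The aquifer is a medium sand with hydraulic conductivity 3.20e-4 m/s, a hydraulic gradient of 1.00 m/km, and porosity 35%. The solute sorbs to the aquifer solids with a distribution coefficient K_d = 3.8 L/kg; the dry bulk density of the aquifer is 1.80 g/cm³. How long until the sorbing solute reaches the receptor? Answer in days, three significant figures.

129000 days

K = 3.20e-4 m/s × 86400 s/d = 27.65 m/d
q = Ki = 27.65 × 0.0010 = 0.02765 m/d
v = Ki/n = 27.65·0.0010/0.35 = 0.07899 m/d
Retardation R = 1 + ρ_b·K_d/n = 1 + 1.80×3.8/0.35 = 20.54
Contaminant velocity v_c = v/R = 0.07899/20.54 = 0.003845 m/d
t = L/v_c = 496/0.003845 = 129000 d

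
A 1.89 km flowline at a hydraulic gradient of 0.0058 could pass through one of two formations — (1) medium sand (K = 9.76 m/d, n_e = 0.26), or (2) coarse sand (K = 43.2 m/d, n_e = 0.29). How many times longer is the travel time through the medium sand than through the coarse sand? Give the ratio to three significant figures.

Unit 1 (medium sand): v = 9.76×0.0058/0.26 = 0.2177 m/d, t = 1890/0.2177 = 8681 d
Unit 2 (coarse sand): v = 43.2×0.0058/0.29 = 0.8640 m/d, t = 1890/0.8640 = 2187 d
t(medium sand) / t(coarse sand) = 8681/2187 = 3.97

3.97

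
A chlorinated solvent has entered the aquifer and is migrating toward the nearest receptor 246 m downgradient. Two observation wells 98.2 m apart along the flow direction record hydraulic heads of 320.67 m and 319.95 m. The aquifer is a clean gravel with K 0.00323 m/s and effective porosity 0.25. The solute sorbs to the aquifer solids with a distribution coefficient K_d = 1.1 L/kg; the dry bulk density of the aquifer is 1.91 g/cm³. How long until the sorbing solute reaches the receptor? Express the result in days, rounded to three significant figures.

Hydraulic gradient i = (320.67 − 319.95) / 98.2 = 0.72 / 98.2 = 0.007332
K = 0.00323 m/s × 86400 s/d = 279.1 m/d
Specific discharge q = 279.1 × 0.007332 = 2.046 m/d
v_s = q/n_e = 2.046/0.25 = 8.185 m/d
Retardation R = 1 + ρ_b·K_d/n = 1 + 1.91×1.1/0.25 = 9.404
Contaminant velocity v_c = v/R = 8.185/9.404 = 0.8703 m/d
t = L/v_c = 246/0.8703 = 282.7 d

283 days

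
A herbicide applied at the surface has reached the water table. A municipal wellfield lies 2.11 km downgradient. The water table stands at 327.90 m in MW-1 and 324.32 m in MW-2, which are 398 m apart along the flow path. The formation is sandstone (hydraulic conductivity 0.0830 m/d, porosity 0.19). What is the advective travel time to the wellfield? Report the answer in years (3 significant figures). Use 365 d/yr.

Hydraulic gradient i = (327.90 − 324.32) / 398 = 3.58 / 398 = 0.008995
Specific discharge q = 0.0830 × 0.008995 = 7.466e-4 m/d
Seepage velocity v = q / n = 7.466e-4 / 0.19 = 0.003929 m/d
L = 2.11 km = 2110 m
t = L / v = 2110 / 0.003929 = 537000 d
   = 537000 / 365 = 1470 yr

1470 years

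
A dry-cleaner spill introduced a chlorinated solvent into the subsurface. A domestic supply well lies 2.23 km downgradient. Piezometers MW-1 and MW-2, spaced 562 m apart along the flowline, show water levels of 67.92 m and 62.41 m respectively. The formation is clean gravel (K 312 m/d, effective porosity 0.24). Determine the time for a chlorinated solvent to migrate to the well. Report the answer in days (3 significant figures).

Hydraulic gradient i = (67.92 − 62.41) / 562 = 5.51 / 562 = 0.009804
q = Ki = 312 × 0.009804 = 3.059 m/d
Average linear velocity = 3.059 / 0.24 = 12.75 m/d
L = 2.23 km = 2230 m
t = L / v = 2230 / 12.75 = 175.0 d

175 days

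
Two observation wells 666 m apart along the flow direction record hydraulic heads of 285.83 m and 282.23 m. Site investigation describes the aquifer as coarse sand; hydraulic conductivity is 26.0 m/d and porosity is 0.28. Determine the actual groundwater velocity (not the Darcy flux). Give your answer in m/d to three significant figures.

0.502 m/d

Hydraulic gradient i = (285.83 − 282.23) / 666 = 3.60 / 666 = 0.005405
Darcy flux q = K·i = 26.0 × 0.005405 = 0.1405 m/d
v = Ki/n = 26.0·0.005405/0.28 = 0.5019 m/d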